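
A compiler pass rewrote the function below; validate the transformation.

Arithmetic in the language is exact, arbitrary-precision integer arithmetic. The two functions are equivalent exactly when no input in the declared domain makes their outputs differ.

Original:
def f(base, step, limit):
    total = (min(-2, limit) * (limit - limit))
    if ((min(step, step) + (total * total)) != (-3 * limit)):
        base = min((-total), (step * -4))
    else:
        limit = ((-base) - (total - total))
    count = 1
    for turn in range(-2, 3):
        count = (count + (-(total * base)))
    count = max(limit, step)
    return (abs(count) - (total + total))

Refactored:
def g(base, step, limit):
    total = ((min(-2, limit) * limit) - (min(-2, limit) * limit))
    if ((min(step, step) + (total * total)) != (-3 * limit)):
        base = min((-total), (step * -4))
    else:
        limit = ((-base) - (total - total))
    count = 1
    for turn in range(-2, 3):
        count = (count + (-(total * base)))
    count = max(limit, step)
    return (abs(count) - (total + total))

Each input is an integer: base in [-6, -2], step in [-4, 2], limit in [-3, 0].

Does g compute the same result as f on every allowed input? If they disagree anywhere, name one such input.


This is a faithful refactor — min/max/abs usage differs; and constant usage differs; and arithmetic usage differs, but the computed results match everywhere.
One worked example (base=-3, step=-1, limit=-2) — f: total becomes 0; next ((min(step, step) + (total * total)) != (-3 * limit)) evaluates to true; next base becomes 0; next count becomes 1; next at turn=-2:; next count becomes 1; next at turn=-1:; next count becomes 1; next at turn=0:; next count becomes 1; next at turn=1:; next count becomes 1; next at turn=2:; next count becomes 1; next count becomes -1; next final value 1; g: total becomes 0; next ((min(step, step) + (total * total)) != (-3 * limit)) evaluates to true; next base becomes 0; next count becomes 1; next at turn=-2:; next count becomes 1; next at turn=-1:; next count becomes 1; next at turn=0:; next count becomes 1; next at turn=1:; next count becomes 1; next at turn=2:; next count becomes 1; next count becomes -1; next final value 1; agreement on 1.
Across all 140 domain points the two functions coincide.
verdict: equivalent


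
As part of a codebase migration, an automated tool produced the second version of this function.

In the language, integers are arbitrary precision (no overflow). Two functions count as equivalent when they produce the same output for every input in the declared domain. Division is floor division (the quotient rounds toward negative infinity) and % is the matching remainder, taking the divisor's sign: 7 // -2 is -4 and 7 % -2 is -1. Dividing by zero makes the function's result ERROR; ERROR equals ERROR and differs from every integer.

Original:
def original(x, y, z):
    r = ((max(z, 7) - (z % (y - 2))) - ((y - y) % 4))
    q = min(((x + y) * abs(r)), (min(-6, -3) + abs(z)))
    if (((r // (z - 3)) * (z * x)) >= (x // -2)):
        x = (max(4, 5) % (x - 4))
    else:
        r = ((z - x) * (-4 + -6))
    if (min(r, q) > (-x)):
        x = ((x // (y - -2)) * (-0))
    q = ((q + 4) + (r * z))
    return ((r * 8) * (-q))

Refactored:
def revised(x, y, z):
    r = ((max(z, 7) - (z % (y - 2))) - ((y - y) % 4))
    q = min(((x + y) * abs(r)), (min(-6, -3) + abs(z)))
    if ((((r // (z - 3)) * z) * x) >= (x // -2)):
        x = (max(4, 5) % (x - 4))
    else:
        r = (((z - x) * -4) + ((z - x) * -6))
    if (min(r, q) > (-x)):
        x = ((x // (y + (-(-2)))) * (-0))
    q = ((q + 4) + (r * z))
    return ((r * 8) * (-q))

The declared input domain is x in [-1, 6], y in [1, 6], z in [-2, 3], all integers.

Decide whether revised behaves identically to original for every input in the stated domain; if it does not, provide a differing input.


Equivalent — the differences include arithmetic usage differs, yet no declared input distinguishes the two.
Spot check at x=-1, y=6, z=2 — original: r := 5 | q := -4 | (((r // (z - 3)) * (z * x)) >= (x // -2)): true | x := 0 | (min(r, q) > (-x)): false | q := 10 | result -400. revised: r := 5 | q := -4 | ((((r // (z - 3)) * z) * x) >= (x // -2)): true | x := 0 | (min(r, q) > (-x)): false | q := 10 | result -400. Both give -400.
Checked all 288 inputs in the declared domain: the outputs agree on every one.
verdict: equivalent


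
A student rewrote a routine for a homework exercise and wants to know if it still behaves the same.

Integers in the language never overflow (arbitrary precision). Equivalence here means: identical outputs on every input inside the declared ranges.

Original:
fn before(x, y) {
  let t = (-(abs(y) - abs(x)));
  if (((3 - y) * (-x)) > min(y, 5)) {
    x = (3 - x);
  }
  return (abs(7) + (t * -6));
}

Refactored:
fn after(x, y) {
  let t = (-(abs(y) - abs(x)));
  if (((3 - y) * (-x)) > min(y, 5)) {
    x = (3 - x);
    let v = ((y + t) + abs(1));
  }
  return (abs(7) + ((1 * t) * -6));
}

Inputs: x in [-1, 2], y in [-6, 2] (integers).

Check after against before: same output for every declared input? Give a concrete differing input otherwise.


Behavior is preserved: although min/max/abs usage differs; statement counts differ; constant usage differs; arithmetic usage differs; local variable names differ, the outputs never diverge.
Spot check at x=0, y=1 — before: t := -1 | (((3 - y) * (-x)) > min(y, 5)): false | result 13. after: t := -1 | (((3 - y) * (-x)) > min(y, 5)): false | result 13. Both give 13.
Sweeping the whole domain (36 inputs) finds no disagreement.
verdict: equivalent


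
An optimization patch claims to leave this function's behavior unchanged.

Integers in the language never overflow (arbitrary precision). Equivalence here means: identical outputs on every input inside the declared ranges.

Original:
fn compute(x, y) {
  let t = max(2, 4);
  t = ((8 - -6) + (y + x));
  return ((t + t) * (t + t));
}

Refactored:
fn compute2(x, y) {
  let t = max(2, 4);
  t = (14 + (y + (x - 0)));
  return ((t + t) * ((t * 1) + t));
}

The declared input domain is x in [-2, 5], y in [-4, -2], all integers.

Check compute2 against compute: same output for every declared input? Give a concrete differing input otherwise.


Comparing the listings, the differences include: constant usage differs, plus arithmetic usage differs.
As a probe, take x=5, y=-4: compute runs t = 4; t = 15; return 900; compute2 runs t = 4; t = 15; return 900; both end at 900.
Across all 24 domain points the two functions coincide.
verdict: equivalent


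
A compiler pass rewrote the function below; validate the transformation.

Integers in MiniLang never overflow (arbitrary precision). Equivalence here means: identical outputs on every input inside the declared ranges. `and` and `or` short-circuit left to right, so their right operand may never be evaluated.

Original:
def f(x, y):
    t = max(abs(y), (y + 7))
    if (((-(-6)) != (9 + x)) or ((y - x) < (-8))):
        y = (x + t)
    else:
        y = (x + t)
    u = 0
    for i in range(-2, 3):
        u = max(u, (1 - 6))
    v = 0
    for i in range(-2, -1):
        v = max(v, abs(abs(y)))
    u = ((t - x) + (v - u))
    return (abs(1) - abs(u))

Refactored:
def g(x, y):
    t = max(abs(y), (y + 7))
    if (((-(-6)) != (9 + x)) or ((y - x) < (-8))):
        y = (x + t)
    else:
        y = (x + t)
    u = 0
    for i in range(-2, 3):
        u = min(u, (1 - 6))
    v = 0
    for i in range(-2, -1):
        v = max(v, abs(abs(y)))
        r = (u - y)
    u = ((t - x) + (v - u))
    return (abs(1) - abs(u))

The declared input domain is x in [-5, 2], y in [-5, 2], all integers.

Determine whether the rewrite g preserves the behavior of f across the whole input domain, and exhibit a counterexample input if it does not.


These are not equivalent — on x=-5, y=-5 the outputs split (-9 vs -14).
f: t=5, then (((-(-6)) != (9 + x)) or ((y - x) < (-8))) is true, then y=0, then u=0, then (i=-2), then u=0, then (i=-1), then u=0, then (i=0), then u=0, then (i=1), then u=0, then (i=2), then u=0, then v=0, then (i=-2), then v=0, then u=10, then returns -9
g: t=5, then (((-(-6)) != (9 + x)) or ((y - x) < (-8))) is true, then y=0, then u=0, then (i=-2), then u=-5, then (i=-1), then u=-5, then (i=0), then u=-5, then (i=1), then u=-5, then (i=2), then u=-5, then v=0, then (i=-2), then v=0, then r=-5, then u=15, then returns -14
verdict: not equivalent; witness: x=-5, y=-5


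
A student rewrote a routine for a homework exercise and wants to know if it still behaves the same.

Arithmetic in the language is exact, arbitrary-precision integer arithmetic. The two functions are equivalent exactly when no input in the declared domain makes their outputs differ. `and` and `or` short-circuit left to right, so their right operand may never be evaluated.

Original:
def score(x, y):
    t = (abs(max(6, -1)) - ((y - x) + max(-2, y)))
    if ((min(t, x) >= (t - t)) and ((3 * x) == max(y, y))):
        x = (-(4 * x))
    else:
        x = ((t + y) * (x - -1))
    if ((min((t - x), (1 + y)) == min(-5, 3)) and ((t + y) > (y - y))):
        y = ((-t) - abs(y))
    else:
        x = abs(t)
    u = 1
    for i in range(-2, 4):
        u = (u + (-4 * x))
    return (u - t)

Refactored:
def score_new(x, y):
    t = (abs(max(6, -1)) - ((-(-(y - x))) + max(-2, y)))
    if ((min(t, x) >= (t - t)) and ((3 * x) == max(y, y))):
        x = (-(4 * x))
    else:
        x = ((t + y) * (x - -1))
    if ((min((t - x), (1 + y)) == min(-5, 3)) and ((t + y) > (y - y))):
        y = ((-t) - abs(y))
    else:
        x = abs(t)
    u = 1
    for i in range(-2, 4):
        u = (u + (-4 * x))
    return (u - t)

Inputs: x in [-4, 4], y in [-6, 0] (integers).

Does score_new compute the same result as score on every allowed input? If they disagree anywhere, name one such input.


The two are interchangeable: same computation, different form, and every declared input agrees.
One worked example (x=-4, y=-6) — score: t becomes 10; next ((min(t, x) >= (t - t)) and ((3 * x) == max(y, y))) evaluates to false; next x becomes -12; next ((min((t - x), (1 + y)) == min(-5, 3)) and ((t + y) > (y - y))) evaluates to true; next y becomes -16; next u becomes 1; next at i=-2:; next u becomes 49; next at i=-1:; next u becomes 97; next at i=0:; next u becomes 145; next at i=1:; next u becomes 193; next at i=2:; next u becomes 241; next at i=3:; next u becomes 289; next final value 279; score_new: t becomes 10; next ((min(t, x) >= (t - t)) and ((3 * x) == max(y, y))) evaluates to false; next x becomes -12; next ((min((t - x), (1 + y)) == min(-5, 3)) and ((t + y) > (y - y))) evaluates to true; next y becomes -16; next u becomes 1; next at i=-2:; next u becomes 49; next at i=-1:; next u becomes 97; next at i=0:; next u becomes 145; next at i=1:; next u becomes 193; next at i=2:; next u becomes 241; next at i=3:; next u becomes 289; next final value 279; agreement on 279.
Checked all 63 inputs in the declared domain: the outputs agree on every one.
verdict: equivalent


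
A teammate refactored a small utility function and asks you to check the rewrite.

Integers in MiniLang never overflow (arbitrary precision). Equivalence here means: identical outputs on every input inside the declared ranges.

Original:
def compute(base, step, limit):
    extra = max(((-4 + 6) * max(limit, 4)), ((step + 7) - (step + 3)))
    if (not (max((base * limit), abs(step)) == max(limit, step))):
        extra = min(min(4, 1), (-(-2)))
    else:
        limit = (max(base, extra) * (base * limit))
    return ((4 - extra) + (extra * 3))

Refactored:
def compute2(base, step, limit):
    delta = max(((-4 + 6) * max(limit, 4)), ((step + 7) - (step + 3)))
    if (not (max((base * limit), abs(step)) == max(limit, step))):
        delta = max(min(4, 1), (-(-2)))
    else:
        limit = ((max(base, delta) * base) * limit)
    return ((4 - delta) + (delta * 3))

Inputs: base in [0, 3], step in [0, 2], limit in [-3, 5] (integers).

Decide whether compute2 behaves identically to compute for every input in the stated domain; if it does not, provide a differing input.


Input base=0, step=0, limit=1: 6 from compute versus 8 from compute2.
verdict: not equivalent; witness: base=0, step=0, limit=1


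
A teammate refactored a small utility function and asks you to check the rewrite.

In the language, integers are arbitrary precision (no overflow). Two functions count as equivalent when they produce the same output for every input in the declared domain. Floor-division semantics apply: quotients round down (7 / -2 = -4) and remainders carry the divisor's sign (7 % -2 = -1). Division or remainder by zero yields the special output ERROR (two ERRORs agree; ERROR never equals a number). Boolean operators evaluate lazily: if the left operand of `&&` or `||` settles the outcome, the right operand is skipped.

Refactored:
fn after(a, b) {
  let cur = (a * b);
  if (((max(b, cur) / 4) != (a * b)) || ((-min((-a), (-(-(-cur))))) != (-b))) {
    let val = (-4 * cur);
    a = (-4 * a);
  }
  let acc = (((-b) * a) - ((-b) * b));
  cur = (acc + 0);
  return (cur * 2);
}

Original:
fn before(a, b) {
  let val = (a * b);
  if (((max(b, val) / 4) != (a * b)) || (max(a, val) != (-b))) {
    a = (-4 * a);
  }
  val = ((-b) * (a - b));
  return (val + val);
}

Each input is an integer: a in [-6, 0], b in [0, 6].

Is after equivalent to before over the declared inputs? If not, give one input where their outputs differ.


Reading the diff, among the changes: local variable names differ; also constant usage differs; also statement counts differ; also arithmetic usage differs; also min/max/abs usage differs.
Spot check at a=-4, b=2 — before: val=-8, then (((max(b, val) / 4) != (a * b)) || (max(a, val) != (-b))) is true, then a=16, then val=-28, then returns -56. after: cur=-8, then (((max(b, cur) / 4) != (a * b)) || ((-min((-a), (-(-(-cur))))) != (-b))) is true, then val=32, then a=16, then acc=-28, then cur=-28, then returns -56. Both give -56.
Sweeping the whole domain (49 inputs) finds no disagreement.
verdict: equivalent


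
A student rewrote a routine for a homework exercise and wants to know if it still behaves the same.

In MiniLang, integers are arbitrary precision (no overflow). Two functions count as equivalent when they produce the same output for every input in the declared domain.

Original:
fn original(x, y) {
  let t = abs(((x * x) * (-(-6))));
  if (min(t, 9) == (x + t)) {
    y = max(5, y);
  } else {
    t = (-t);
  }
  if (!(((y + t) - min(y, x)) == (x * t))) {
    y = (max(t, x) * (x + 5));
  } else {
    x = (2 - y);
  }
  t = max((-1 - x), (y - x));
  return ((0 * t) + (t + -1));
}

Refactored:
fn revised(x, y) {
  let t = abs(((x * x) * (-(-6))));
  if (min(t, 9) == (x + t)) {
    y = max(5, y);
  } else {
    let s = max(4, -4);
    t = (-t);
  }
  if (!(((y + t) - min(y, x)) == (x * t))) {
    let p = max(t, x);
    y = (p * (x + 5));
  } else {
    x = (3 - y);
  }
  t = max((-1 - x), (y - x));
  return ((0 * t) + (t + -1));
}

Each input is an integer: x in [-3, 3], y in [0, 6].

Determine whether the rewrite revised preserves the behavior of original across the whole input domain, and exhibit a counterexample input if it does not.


The rewrite breaks on x=1, y=0, where the results are -3 and -4.
original: t := 6 | (min(t, 9) == (x + t)): false | t := -6 | (!(((y + t) - min(y, x)) == (x * t))): false | x := 2 | t := -2 | result -3
revised: t := 6 | (min(t, 9) == (x + t)): false | s := 4 | t := -6 | (!(((y + t) - min(y, x)) == (x * t))): false | x := 3 | t := -3 | result -4
verdict: not equivalent; witness: x=1, y=0


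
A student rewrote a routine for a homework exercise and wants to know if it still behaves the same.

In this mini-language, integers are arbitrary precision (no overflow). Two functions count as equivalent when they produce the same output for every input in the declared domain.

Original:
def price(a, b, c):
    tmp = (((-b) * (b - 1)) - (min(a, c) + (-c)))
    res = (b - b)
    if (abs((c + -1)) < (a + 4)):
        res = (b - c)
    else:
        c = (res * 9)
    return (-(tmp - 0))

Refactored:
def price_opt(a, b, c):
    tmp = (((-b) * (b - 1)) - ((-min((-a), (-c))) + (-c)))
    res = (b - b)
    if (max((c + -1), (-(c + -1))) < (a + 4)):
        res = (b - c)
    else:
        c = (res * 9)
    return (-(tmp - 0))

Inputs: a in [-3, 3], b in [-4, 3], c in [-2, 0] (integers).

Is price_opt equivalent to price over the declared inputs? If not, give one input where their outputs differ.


There is a counterexample at a=-3, b=-4, c=-2: 19 on one side, 20 on the other.
price: tmp becomes -19; next res becomes 0; next (abs((c + -1)) < (a + 4)) evaluates to false; next c becomes 0; next final value 19
price_opt: tmp becomes -20; next res becomes 0; next (max((c + -1), (-(c + -1))) < (a + 4)) evaluates to false; next c becomes 0; next final value 20
verdict: not equivalent; witness: a=-3, b=-4, c=-2


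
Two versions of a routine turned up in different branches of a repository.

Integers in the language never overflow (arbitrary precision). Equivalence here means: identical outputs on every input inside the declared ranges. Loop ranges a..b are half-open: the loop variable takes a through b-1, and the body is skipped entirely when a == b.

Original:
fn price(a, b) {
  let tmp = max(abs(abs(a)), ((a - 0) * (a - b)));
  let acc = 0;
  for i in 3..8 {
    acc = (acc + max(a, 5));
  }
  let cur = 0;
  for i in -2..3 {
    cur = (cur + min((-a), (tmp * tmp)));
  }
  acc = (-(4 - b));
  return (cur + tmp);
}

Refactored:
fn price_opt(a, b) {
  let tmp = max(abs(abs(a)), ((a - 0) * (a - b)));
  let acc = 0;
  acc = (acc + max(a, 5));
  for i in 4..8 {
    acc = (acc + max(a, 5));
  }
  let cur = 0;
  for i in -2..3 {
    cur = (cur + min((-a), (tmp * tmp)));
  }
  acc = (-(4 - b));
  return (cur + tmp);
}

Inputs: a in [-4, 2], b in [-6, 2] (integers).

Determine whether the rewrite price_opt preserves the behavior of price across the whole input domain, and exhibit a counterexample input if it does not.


Reading the diff, among the changes: min/max/abs usage differs, plus statement counts differ, plus loop structure differs, plus arithmetic usage differs, plus constant usage differs.
One worked example (a=-2, b=-1) — price: tmp = 2; acc = 0; [i=3]; acc = 5; [i=4]; acc = 10; [i=5]; acc = 15; [i=6]; acc = 20; [i=7]; acc = 25; cur = 0; [i=-2]; cur = 2; [i=-1]; cur = 4; [i=0]; cur = 6; [i=1]; cur = 8; [i=2]; cur = 10; acc = -5; return 12; price_opt: tmp = 2; acc = 0; acc = 5; [i=4]; acc = 10; [i=5]; acc = 15; [i=6]; acc = 20; [i=7]; acc = 25; cur = 0; [i=-2]; cur = 2; [i=-1]; cur = 4; [i=0]; cur = 6; [i=1]; cur = 8; [i=2]; cur = 10; acc = -5; return 12; agreement on 12.
Sweeping the whole domain (63 inputs) finds no disagreement.
verdict: equivalent


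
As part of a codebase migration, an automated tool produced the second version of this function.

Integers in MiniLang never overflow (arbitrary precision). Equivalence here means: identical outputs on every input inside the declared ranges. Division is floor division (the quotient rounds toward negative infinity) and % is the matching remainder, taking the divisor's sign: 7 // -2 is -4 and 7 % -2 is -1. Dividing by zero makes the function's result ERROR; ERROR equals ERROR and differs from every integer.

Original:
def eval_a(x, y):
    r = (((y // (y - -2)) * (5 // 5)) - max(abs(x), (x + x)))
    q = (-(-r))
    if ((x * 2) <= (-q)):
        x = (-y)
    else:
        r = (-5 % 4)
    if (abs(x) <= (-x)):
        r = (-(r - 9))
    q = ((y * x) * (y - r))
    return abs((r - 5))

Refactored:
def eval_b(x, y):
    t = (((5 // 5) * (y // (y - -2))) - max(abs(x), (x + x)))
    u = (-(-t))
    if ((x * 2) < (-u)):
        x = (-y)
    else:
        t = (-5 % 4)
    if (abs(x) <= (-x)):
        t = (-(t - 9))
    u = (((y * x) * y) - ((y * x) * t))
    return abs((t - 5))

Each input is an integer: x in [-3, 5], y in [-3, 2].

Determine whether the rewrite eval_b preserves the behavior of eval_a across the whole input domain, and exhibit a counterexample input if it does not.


Not equivalent: x=-1, y=-3 separates them (3 vs 1).
eval_a: r := 2 | q := 2 | ((x * 2) <= (-q)): true | x := 3 | (abs(x) <= (-x)): false | q := 45 | result 3
eval_b: t := 2 | u := 2 | ((x * 2) < (-u)): false | t := 3 | (abs(x) <= (-x)): true | t := 6 | u := -27 | result 1
verdict: not equivalent; witness: x=-1, y=-3


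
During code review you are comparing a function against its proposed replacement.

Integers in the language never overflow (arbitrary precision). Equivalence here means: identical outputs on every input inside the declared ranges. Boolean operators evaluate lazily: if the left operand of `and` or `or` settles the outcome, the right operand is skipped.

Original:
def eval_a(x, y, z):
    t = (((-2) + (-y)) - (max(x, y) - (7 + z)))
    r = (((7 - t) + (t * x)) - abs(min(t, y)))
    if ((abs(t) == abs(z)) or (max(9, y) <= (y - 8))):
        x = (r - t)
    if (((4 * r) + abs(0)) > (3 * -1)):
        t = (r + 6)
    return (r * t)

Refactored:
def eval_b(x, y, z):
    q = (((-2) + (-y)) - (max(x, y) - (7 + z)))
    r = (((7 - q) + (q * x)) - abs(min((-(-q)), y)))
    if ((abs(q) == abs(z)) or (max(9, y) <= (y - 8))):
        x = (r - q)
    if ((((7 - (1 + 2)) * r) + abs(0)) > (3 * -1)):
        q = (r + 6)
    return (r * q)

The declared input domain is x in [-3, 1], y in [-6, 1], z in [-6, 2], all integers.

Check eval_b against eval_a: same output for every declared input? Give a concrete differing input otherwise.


This is a faithful refactor — local variable names differ, constant usage differs, arithmetic usage differs, but the computed results match everywhere.
Spot check at x=0, y=-3, z=0 — eval_a: t = 8; r = -4; ((abs(t) == abs(z)) or (max(9, y) <= (y - 8))) -> false; (((4 * r) + abs(0)) > (3 * -1)) -> false; return -32. eval_b: q = 8; r = -4; ((abs(q) == abs(z)) or (max(9, y) <= (y - 8))) -> false; ((((7 - (1 + 2)) * r) + abs(0)) > (3 * -1)) -> false; return -32. Both give -32.
Across all 360 domain points the two functions coincide.
verdict: equivalent


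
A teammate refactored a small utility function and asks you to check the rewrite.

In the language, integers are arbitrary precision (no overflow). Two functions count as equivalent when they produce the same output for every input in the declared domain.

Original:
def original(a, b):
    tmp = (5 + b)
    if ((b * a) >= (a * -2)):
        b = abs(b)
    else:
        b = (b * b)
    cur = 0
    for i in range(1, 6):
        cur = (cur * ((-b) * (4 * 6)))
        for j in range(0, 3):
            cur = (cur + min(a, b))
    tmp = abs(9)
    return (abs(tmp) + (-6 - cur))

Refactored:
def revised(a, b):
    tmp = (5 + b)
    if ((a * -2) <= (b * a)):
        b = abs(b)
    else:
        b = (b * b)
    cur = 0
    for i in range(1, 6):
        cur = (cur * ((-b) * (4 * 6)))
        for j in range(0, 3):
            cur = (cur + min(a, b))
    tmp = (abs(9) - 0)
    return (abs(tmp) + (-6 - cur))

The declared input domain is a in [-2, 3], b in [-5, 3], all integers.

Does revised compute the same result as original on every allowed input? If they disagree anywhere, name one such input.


Although constant usage differs, plus arithmetic usage differs, plus comparison usage differs, 54/54 inputs agree.
verdict: equivalent


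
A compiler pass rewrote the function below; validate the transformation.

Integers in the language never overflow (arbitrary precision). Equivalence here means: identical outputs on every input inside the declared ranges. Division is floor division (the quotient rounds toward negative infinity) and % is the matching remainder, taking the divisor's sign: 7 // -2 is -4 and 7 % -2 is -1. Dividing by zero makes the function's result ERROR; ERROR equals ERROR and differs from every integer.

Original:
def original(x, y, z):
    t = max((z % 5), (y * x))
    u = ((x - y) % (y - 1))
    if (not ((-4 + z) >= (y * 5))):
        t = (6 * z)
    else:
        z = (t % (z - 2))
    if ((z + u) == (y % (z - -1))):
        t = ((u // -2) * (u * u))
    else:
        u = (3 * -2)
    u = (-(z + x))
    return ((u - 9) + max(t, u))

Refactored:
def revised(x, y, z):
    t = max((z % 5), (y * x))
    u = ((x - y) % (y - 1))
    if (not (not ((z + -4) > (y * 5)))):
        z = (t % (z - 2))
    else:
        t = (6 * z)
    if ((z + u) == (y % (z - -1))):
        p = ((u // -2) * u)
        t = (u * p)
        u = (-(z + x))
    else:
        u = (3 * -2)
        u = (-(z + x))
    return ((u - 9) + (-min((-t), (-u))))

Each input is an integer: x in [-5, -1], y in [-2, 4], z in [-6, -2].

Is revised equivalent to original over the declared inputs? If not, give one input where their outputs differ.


Run the pair on x=-4, y=-2, z=-6.
original: t = 8; u = -2; (not ((-4 + z) >= (y * 5))) -> false; z = 0; ((z + u) == (y % (z - -1))) -> false; u = -6; u = 4; return 3
revised: t = 8; u = -2; (not (not ((z + -4) > (y * 5)))) -> false; t = -36; ((z + u) == (y % (z - -1))) -> false; u = -6; u = 10; return 11
3 vs 11 — the two versions disagree here.
verdict: not equivalent; witness: x=-4, y=-2, z=-6


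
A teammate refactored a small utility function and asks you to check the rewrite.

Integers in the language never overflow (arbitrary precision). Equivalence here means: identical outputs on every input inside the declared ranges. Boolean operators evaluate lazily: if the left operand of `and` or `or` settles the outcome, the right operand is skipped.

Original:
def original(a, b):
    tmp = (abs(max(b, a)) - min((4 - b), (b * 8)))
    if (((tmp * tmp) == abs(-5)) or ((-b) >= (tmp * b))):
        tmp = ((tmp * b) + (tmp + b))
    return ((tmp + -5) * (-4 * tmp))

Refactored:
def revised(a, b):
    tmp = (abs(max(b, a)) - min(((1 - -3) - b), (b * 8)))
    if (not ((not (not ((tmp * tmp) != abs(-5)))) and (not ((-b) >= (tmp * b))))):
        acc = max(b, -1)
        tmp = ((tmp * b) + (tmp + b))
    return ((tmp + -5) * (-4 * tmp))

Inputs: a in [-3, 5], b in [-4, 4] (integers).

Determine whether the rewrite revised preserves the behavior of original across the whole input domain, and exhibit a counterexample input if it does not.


Equivalent — the differences include local variable names differ, and boolean connective usage differs, and constant usage differs, and comparison usage differs, and min/max/abs usage differs, and statement counts differ, and arithmetic usage differs, yet no declared input distinguishes the two.
Spot check at a=-3, b=3 — original: tmp becomes 2; next (((tmp * tmp) == abs(-5)) or ((-b) >= (tmp * b))) evaluates to false; next final value 24. revised: tmp becomes 2; next (not ((not (not ((tmp * tmp) != abs(-5)))) and (not ((-b) >= (tmp * b))))) evaluates to false; next final value 24. Both give 24.
Across all 81 domain points the two functions coincide.
verdict: equivalent


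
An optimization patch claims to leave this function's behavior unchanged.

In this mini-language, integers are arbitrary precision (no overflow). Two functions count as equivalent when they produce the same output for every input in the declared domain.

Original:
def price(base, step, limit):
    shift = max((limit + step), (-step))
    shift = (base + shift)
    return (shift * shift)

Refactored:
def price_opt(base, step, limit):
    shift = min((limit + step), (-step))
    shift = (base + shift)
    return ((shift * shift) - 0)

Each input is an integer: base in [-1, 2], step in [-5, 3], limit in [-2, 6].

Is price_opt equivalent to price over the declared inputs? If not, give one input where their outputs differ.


Not equivalent: base=-1, step=-5, limit=-2 separates them (16 vs 64).
price: shift becomes 5; next shift becomes 4; next final value 16
price_opt: shift becomes -7; next shift becomes -8; next final value 64
verdict: not equivalent; witness: base=-1, step=-5, limit=-2


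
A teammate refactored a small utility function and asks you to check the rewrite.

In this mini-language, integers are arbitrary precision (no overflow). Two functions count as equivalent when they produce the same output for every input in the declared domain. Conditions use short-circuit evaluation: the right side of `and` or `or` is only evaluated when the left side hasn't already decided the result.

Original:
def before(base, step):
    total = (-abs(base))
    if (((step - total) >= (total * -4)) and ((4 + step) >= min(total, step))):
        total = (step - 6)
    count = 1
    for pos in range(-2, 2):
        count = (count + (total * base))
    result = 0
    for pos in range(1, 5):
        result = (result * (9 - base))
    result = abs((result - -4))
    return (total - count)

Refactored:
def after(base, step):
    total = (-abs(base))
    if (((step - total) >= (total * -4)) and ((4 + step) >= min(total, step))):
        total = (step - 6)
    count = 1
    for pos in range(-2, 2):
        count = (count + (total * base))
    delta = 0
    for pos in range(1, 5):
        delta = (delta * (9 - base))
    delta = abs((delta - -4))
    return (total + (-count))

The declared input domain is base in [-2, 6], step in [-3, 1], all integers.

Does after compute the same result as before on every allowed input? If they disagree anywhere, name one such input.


Changes here: local variable names differ; and arithmetic usage differs; the full 45-point sweep finds no disagreement.
verdict: equivalent


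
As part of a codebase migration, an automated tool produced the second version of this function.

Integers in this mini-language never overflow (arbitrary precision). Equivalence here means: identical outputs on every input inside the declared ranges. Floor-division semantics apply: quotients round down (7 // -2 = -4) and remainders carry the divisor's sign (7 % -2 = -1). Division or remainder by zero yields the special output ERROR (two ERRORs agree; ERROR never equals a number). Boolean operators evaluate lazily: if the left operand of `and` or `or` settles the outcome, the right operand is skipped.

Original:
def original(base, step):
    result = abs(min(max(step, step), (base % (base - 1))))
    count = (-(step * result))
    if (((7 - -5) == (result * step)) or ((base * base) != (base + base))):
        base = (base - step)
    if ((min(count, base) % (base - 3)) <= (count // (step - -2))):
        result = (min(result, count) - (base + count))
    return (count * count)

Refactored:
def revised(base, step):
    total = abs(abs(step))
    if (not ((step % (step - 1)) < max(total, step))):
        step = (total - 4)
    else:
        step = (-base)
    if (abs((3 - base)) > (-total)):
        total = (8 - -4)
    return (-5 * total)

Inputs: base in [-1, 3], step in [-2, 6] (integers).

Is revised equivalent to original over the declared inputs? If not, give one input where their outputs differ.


The rewrite breaks on base=-1, step=-2, where the results are ERROR and -60.
original: result=2, then count=4, then (((7 - -5) == (result * step)) or ((base * base) != (base + base))) is true, then base=1, then a zero divisor aborts: ERROR
revised: total=2, then (not ((step % (step - 1)) < max(total, step))) is false, then step=1, then (abs((3 - base)) > (-total)) is true, then total=12, then returns -60
verdict: not equivalent; witness: base=-1, step=-2


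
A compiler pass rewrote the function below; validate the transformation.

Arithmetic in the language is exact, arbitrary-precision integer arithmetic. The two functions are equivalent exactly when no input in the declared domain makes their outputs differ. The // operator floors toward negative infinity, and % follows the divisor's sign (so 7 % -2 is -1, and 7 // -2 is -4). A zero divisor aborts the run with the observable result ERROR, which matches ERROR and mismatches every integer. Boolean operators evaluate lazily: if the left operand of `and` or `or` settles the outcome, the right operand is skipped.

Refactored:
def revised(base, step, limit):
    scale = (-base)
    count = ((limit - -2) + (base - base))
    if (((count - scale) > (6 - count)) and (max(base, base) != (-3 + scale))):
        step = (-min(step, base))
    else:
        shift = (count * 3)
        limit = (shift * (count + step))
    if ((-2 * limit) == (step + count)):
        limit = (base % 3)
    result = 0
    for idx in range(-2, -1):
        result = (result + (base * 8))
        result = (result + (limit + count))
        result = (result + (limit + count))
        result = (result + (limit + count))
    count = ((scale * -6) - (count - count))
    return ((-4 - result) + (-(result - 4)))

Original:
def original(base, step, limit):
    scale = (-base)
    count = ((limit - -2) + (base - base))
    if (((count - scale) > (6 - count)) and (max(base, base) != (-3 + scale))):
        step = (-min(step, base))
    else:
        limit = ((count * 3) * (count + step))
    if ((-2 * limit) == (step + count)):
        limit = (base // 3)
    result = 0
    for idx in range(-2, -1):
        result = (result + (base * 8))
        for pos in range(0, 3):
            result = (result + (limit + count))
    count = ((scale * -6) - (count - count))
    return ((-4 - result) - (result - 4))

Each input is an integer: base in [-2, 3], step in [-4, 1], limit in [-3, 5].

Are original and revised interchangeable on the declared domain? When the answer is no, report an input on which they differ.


Take base=-2, step=-4, limit=2.
original: scale=2, then count=4, then (((count - scale) > (6 - count)) and (max(base, base) != (-3 + scale))) is false, then limit=0, then ((-2 * limit) == (step + count)) is true, then limit=-1, then result=0, then (idx=-2), then result=-16, then (pos=0), then result=-13, then (pos=1), then result=-10, then (pos=2), then result=-7, then count=-12, then returns 14
revised: scale=2, then count=4, then (((count - scale) > (6 - count)) and (max(base, base) != (-3 + scale))) is false, then shift=12, then limit=0, then ((-2 * limit) == (step + count)) is true, then limit=1, then result=0, then (idx=-2), then result=-16, then result=-11, then result=-6, then result=-1, then count=-12, then returns 2
14 and 2 differ, so these are not the same function on this domain.
verdict: not equivalent; witness: base=-2, step=-4, limit=2


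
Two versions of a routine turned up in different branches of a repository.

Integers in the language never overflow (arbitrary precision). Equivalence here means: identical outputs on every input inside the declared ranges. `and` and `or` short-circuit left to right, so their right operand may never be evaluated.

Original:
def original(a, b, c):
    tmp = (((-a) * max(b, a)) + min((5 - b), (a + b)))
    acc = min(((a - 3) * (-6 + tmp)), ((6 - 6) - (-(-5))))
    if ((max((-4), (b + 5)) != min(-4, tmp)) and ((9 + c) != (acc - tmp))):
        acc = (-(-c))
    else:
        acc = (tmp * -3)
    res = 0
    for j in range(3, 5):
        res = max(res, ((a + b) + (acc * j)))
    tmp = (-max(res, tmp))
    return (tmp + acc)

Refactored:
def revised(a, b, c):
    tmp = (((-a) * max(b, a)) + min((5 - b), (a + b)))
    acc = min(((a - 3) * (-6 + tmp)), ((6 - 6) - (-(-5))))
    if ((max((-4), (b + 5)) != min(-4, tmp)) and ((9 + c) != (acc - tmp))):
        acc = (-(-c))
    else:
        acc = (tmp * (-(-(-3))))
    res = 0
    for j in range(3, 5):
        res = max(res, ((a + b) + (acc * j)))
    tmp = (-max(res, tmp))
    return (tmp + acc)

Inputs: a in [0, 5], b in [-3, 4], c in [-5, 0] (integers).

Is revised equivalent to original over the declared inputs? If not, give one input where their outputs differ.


Differences: same computation, different form — yet all 288 inputs agree.
verdict: equivalent


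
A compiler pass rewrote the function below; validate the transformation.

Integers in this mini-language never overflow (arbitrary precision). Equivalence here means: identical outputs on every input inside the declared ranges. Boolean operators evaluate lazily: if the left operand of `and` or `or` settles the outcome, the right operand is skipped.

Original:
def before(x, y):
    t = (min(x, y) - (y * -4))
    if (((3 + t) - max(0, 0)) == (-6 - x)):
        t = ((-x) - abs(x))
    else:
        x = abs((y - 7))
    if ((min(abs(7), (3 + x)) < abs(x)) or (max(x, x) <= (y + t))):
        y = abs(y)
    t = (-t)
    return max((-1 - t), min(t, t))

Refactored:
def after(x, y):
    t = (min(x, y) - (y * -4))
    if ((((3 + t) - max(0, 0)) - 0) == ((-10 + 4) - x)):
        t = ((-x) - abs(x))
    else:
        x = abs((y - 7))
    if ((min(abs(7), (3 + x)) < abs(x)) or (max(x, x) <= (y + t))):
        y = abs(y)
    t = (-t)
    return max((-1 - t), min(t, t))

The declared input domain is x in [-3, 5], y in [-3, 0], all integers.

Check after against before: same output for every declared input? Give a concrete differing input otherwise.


Side by side, the visible changes include: constant usage differs, and arithmetic usage differs.
Spot check at x=5, y=-1 — before: t := -5 | (((3 + t) - max(0, 0)) == (-6 - x)): false | x := 8 | ((min(abs(7), (3 + x)) < abs(x)) or (max(x, x) <= (y + t))): true | y := 1 | t := 5 | result 5. after: t := -5 | ((((3 + t) - max(0, 0)) - 0) == ((-10 + 4) - x)): false | x := 8 | ((min(abs(7), (3 + x)) < abs(x)) or (max(x, x) <= (y + t))): true | y := 1 | t := 5 | result 5. Both give 5.
Across all 36 domain points the two functions coincide.
verdict: equivalent


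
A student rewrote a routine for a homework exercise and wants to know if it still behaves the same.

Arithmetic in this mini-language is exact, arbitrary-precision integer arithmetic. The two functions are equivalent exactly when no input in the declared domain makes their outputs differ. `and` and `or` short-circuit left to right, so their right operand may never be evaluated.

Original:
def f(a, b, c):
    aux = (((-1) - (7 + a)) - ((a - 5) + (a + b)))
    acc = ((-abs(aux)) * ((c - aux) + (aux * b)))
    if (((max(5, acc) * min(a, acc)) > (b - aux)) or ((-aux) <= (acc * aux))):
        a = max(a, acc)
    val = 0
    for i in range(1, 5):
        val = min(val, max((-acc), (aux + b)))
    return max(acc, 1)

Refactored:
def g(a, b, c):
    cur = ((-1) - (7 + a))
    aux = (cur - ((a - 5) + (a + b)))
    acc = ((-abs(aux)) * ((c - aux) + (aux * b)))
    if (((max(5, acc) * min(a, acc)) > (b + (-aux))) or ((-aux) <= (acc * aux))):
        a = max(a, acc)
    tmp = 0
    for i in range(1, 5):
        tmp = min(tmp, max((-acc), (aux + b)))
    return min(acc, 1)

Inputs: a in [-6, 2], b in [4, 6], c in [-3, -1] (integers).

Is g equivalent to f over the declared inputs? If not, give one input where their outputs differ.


Consider the input a=-6, b=4, c=-3.
f: aux = 11; acc = -330; (((max(5, acc) * min(a, acc)) > (b - aux)) or ((-aux) <= (acc * aux))) -> false; val = 0; [i=1]; val = 0; [i=2]; val = 0; [i=3]; val = 0; [i=4]; val = 0; return 1
g: cur = -2; aux = 11; acc = -330; (((max(5, acc) * min(a, acc)) > (b + (-aux))) or ((-aux) <= (acc * aux))) -> false; tmp = 0; [i=1]; tmp = 0; [i=2]; tmp = 0; [i=3]; tmp = 0; [i=4]; tmp = 0; return -330
1 and -330 differ, so these are not the same function on this domain.
verdict: not equivalent; witness: a=-6, b=4, c=-3


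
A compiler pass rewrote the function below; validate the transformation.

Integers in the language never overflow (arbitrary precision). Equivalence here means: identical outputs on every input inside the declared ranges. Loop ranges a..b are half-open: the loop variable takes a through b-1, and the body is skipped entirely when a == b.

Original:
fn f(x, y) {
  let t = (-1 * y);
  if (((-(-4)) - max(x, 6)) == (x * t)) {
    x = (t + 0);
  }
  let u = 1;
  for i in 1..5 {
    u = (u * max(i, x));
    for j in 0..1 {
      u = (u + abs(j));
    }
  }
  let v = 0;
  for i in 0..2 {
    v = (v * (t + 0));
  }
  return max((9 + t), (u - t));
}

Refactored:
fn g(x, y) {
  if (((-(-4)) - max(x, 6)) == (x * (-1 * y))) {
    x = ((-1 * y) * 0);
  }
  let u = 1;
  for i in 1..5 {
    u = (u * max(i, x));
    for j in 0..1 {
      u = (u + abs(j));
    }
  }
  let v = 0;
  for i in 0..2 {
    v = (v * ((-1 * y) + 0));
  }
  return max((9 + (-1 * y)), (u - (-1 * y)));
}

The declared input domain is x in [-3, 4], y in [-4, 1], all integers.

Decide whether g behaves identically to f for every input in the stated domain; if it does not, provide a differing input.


Take x=-1, y=-2.
f: t := 2 | (((-(-4)) - max(x, 6)) == (x * t)): true | x := 2 | u := 1 | iter i=1: | u := 2 | iter j=0: | u := 2 | iter i=2: | u := 4 | iter j=0: | u := 4 | iter i=3: | u := 12 | iter j=0: | u := 12 | iter i=4: | u := 48 | iter j=0: | u := 48 | v := 0 | iter i=0: | v := 0 | iter i=1: | v := 0 | result 46
g: (((-(-4)) - max(x, 6)) == (x * (-1 * y))): true | x := 0 | u := 1 | iter i=1: | u := 1 | iter j=0: | u := 1 | iter i=2: | u := 2 | iter j=0: | u := 2 | iter i=3: | u := 6 | iter j=0: | u := 6 | iter i=4: | u := 24 | iter j=0: | u := 24 | v := 0 | iter i=0: | v := 0 | iter i=1: | v := 0 | result 22
46 and 22 differ, so these are not the same function on this domain.
verdict: not equivalent; witness: x=-1, y=-2
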